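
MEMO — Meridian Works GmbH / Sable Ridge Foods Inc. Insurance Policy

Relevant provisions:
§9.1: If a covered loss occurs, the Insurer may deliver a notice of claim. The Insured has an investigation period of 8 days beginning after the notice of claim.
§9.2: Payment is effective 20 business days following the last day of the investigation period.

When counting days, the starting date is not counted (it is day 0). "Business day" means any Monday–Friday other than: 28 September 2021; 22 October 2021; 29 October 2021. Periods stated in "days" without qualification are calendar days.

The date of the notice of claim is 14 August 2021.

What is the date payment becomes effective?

17 September 2021

Adding 8 calendar days to 14 August 2021 gives 22 August 2021, which is the last day of the investigation period.
From Sunday, 22 August 2021, 20 business days (Aug 23, Aug 24, Aug 25, Aug 26, …, Sep 15, Sep 16, Sep 17, skipping weekends) brings us to Friday, 17 September 2021, which is the date payment becomes effective.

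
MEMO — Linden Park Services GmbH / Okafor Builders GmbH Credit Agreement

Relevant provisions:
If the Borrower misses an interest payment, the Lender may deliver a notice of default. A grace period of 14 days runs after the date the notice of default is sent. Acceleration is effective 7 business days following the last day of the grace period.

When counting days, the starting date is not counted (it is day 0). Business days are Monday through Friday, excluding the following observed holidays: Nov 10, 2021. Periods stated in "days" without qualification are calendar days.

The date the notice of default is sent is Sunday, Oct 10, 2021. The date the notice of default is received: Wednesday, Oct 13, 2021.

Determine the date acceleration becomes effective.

Nov 2, 2021

The last day of the grace period: Oct 10, 2021 + 14 days = Oct 24, 2021.
The date acceleration becomes effective: counting 7 business days from Sunday, Oct 24, 2021 (Oct 25, Oct 26, Oct 27, Oct 28, Oct 29, Nov 1, Nov 2, skipping weekends) reaches Tuesday, Nov 2, 2021.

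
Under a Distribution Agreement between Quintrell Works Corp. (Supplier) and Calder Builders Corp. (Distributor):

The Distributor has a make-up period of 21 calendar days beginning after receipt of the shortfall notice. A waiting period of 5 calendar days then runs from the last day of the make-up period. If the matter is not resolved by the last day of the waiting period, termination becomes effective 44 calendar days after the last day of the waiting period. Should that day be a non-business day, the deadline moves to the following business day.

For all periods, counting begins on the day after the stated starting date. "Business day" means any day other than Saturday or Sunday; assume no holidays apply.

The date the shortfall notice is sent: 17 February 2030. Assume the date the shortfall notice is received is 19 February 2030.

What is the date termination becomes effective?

30 April 2030

Adding 21 calendar days to 19 February 2030 gives 12 March 2030, which is the last day of the make-up period.
The last day of the waiting period: 12 March 2030 + 5 days = 17 March 2030.
The date termination becomes effective: 17 March 2030 + 44 days = 30 April 2030. 30 April 2030 is a Tuesday, so no roll-forward applies.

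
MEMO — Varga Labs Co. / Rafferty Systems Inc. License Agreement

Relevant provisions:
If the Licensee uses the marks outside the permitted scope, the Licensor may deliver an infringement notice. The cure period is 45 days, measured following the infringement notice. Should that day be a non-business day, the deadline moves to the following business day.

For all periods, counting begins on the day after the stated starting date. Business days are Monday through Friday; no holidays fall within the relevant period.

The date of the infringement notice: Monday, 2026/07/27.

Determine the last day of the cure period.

2026/09/10

Adding 45 calendar days to 2026/07/27 gives 2026/09/10, which is the last day of the cure period. 2026/09/10 is a Thursday, so no roll-forward applies.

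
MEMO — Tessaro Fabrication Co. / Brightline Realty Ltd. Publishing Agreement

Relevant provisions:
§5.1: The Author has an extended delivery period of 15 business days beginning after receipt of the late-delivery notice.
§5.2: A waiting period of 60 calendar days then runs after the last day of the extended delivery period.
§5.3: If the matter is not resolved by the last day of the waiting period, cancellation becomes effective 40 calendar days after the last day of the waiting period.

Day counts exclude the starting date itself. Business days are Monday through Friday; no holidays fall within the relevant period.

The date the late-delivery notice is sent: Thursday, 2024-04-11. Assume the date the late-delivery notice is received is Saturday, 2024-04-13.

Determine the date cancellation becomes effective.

2024-08-11

The last day of the extended delivery period: 15 business days after Saturday, 2024-04-13, skipping weekends — Apr 15, Apr 16, Apr 17, Apr 18, …, May 1, May 2, May 3 — lands on Friday, 2024-05-03.
The last day of the waiting period: 2024-05-03 + 60 days = 2024-07-02.
Adding 40 calendar days to 2024-07-02 gives 2024-08-11, which is the date cancellation becomes effective.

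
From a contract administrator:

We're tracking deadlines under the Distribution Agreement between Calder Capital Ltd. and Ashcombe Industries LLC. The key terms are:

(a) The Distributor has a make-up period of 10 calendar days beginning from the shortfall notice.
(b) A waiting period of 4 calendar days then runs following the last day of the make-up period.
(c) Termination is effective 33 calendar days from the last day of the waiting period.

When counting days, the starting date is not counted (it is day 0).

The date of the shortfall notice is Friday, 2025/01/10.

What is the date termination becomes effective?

2025/02/26

The last day of the make-up period: 10 calendar days after 2025/01/10 is 2025/01/20.
Adding 4 calendar days to 2025/01/20 gives 2025/01/24, which is the last day of the waiting period.
Adding 33 calendar days to 2025/01/24 gives 2025/02/26, which is the date termination becomes effective.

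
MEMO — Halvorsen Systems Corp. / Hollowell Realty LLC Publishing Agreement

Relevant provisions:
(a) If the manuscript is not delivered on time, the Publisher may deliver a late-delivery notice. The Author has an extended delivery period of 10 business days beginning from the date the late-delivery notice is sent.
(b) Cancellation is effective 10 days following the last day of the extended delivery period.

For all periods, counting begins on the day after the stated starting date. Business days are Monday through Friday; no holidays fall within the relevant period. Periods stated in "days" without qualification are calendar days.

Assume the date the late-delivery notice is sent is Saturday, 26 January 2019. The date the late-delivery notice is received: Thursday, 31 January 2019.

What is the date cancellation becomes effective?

The last day of the extended delivery period: counting 10 business days from Saturday, 26 January 2019 (Jan 28, Jan 29, Jan 30, Jan 31, Feb 1, Feb 4, Feb 5, Feb 6, Feb 7, Feb 8, skipping weekends) reaches Friday, 8 February 2019.
Adding 10 calendar days to 8 February 2019 gives 18 February 2019, which is the date cancellation becomes effective.

18 February 2019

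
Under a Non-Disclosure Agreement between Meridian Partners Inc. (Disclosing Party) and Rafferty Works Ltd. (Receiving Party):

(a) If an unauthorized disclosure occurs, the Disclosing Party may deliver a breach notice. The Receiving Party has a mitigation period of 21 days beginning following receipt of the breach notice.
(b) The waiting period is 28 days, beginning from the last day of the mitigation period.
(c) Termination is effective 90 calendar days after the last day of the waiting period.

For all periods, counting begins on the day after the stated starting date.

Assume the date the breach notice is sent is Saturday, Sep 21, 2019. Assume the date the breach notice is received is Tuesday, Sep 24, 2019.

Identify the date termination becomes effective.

The last day of the mitigation period: Sep 24, 2019 + 21 days = Oct 15, 2019.
The last day of the waiting period: Oct 15, 2019 + 28 days = Nov 12, 2019.
The date termination becomes effective: 90 calendar days after Nov 12, 2019 is Feb 10, 2020.

Feb 10, 2020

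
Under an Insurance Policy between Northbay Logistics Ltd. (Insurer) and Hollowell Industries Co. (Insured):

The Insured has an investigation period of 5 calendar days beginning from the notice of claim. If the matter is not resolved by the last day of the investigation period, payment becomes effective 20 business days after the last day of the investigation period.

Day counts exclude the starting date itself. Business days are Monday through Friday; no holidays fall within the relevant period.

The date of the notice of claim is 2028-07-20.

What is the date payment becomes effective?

2028-08-22

Adding 5 calendar days to 2028-07-20 gives 2028-07-25, which is the last day of the investigation period.
From Tuesday, 2028-07-25, 20 business days (Jul 26, Jul 27, Jul 28, Jul 31, …, Aug 18, Aug 21, Aug 22, skipping weekends) brings us to Tuesday, 2028-08-22, which is the date payment becomes effective.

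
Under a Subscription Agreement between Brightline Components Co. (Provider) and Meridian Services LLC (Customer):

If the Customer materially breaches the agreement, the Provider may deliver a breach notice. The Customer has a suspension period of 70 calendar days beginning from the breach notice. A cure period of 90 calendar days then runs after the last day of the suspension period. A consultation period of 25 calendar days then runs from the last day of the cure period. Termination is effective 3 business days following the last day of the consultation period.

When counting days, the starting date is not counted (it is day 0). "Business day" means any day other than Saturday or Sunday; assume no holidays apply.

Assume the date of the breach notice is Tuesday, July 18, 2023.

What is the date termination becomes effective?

Adding 70 calendar days to July 18, 2023 gives September 26, 2023, which is the last day of the suspension period.
Adding 90 calendar days to September 26, 2023 gives December 25, 2023, which is the last day of the cure period.
The last day of the consultation period: 25 calendar days after December 25, 2023 is January 19, 2024.
The date termination becomes effective: counting 3 business days from Friday, January 19, 2024 (Jan 22, Jan 23, Jan 24, skipping weekends) reaches Wednesday, January 24, 2024.

January 24, 2024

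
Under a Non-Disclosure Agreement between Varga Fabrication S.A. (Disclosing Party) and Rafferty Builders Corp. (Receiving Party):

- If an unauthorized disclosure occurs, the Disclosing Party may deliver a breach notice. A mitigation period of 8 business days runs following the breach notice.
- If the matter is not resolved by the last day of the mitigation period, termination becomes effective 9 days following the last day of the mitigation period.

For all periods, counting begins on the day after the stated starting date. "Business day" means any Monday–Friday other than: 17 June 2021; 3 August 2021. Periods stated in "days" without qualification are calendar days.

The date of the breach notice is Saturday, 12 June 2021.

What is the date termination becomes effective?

From Saturday, 12 June 2021, 8 business days (Jun 14, Jun 15, Jun 16, Jun 18, Jun 21, Jun 22, Jun 23, Jun 24, skipping weekends and the listed holiday on Jun 17) brings us to Thursday, 24 June 2021, which is the last day of the mitigation period.
The date termination becomes effective: 9 calendar days after 24 June 2021 is 3 July 2021.

3 July 2021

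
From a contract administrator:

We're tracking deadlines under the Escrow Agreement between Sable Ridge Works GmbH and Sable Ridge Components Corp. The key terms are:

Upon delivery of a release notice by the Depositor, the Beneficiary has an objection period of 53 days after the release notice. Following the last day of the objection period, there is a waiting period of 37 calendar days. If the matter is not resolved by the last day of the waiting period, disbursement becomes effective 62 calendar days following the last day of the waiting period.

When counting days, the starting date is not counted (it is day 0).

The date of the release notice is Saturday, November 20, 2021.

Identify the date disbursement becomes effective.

April 21, 2022

The last day of the objection period: 53 calendar days after November 20, 2021 is January 12, 2022.
The last day of the waiting period: 37 calendar days after January 12, 2022 is February 18, 2022.
The date disbursement becomes effective: 62 calendar days after February 18, 2022 is April 21, 2022.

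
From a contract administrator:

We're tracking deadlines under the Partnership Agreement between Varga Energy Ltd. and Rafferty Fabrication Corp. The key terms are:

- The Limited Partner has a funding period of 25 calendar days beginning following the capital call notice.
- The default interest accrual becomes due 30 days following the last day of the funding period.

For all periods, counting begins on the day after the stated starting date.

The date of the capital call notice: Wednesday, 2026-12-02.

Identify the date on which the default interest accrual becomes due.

Adding 25 calendar days to 2026-12-02 gives 2026-12-27, which is the last day of the funding period.
The date on which the default interest accrual becomes due: 2026-12-27 + 30 days = 2027-01-26.

2027-01-26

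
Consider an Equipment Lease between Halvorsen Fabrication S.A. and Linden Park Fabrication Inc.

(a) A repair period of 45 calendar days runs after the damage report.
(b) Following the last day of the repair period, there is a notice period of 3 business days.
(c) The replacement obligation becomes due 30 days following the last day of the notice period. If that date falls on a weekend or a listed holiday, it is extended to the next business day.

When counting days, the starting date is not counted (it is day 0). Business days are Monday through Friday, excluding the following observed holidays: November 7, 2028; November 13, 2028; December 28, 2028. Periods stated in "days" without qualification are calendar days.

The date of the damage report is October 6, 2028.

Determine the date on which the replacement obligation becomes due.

December 25, 2028

Adding 45 calendar days to October 6, 2028 gives November 20, 2028, which is the last day of the repair period.
From Monday, November 20, 2028, 3 business days (Nov 21, Nov 22, Nov 23, skipping weekends) brings us to Thursday, November 23, 2028, which is the last day of the notice period.
The date on which the replacement obligation becomes due: 30 calendar days after November 23, 2028 is December 23, 2028. That falls on a Saturday, so it rolls to the next business day, Monday, December 25, 2028.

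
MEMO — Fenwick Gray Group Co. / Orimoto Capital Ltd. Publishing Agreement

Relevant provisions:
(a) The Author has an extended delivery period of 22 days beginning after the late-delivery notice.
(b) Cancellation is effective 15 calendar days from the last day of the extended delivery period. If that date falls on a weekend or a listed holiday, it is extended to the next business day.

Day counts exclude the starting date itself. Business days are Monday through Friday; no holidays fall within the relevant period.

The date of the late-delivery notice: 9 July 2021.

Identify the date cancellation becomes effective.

The last day of the extended delivery period: 9 July 2021 + 22 days = 31 July 2021.
The date cancellation becomes effective: 15 calendar days after 31 July 2021 is 15 August 2021. That falls on a Sunday, so it rolls to the next business day, Monday, 16 August 2021.

16 August 2021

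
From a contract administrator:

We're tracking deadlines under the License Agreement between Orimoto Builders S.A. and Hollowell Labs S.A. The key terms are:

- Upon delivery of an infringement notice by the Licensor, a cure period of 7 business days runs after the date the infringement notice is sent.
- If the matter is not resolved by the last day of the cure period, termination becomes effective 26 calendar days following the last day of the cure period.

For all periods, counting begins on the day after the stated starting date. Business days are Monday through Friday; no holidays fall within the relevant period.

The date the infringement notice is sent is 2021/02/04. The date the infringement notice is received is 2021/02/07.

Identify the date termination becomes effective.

2021/03/13

From Thursday, 2021/02/04, 7 business days (Feb 5, Feb 8, Feb 9, Feb 10, Feb 11, Feb 12, Feb 15, skipping weekends) brings us to Monday, 2021/02/15, which is the last day of the cure period.
The date termination becomes effective: 2021/02/15 + 26 days = 2021/03/13.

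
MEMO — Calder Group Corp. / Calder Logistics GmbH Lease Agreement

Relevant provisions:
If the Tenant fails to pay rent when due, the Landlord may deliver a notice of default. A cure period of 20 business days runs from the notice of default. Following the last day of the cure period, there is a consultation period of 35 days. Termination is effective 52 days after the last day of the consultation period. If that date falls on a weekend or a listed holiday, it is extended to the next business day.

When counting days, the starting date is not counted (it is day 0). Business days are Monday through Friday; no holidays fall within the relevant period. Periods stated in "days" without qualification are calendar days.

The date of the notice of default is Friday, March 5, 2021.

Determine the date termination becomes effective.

June 28, 2021

From Friday, March 5, 2021, 20 business days (Mar 8, Mar 9, Mar 10, Mar 11, …, Mar 31, Apr 1, Apr 2, skipping weekends) brings us to Friday, April 2, 2021, which is the last day of the cure period.
Adding 35 calendar days to April 2, 2021 gives May 7, 2021, which is the last day of the consultation period.
The date termination becomes effective: 52 calendar days after May 7, 2021 is June 28, 2021. June 28, 2021 is a Monday, so no roll-forward applies.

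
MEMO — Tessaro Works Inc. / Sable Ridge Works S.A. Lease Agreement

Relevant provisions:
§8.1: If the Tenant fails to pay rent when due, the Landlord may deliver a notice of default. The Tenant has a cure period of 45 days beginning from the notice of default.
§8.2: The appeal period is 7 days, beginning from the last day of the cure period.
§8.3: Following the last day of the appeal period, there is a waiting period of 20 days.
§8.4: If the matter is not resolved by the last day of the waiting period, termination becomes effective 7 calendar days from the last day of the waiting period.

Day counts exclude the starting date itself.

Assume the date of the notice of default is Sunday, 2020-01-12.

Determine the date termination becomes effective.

2020-03-31

The last day of the cure period: 2020-01-12 + 45 days = 2020-02-26.
The last day of the appeal period: 7 calendar days after 2020-02-26 is 2020-03-04.
The last day of the waiting period: 20 calendar days after 2020-03-04 is 2020-03-24.
The date termination becomes effective: 2020-03-24 + 7 days = 2020-03-31.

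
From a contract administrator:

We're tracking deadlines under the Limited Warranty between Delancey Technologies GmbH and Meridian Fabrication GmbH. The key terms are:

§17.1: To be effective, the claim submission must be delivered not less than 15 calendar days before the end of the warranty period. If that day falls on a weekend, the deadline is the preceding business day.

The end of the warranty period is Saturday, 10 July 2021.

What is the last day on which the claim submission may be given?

Counting back 15 calendar days from 10 July 2021 gives 25 June 2021. That is a Friday, so no adjustment is needed.

25 June 2021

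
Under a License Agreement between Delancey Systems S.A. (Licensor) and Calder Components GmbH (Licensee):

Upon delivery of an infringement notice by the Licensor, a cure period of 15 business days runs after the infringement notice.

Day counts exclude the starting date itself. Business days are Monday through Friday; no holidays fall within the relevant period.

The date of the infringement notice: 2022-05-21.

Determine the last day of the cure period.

The last day of the cure period: counting 15 business days from Saturday, 2022-05-21 (May 23, May 24, May 25, May 26, …, Jun 8, Jun 9, Jun 10, skipping weekends) reaches Friday, 2022-06-10.

2022-06-10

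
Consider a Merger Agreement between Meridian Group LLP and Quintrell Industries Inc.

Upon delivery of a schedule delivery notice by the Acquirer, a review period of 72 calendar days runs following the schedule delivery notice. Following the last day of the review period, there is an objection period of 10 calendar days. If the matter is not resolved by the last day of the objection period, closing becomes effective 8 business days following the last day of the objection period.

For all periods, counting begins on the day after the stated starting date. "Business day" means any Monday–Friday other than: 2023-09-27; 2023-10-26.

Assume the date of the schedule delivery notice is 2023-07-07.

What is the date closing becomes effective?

The last day of the review period: 2023-07-07 + 72 days = 2023-09-17.
Adding 10 calendar days to 2023-09-17 gives 2023-09-27, which is the last day of the objection period.
From Wednesday, 2023-09-27, 8 business days (Sep 28, Sep 29, Oct 2, Oct 3, Oct 4, Oct 5, Oct 6, Oct 9, skipping weekends) brings us to Monday, 2023-10-09, which is the date closing becomes effective.

2023-10-09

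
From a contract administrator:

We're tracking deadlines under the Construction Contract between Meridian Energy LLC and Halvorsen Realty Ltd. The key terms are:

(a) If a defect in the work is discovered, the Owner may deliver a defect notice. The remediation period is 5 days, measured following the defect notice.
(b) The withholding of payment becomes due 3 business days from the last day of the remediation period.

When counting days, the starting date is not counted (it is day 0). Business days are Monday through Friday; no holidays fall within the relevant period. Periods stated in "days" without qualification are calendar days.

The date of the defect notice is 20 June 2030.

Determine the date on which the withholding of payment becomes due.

28 June 2030

Adding 5 calendar days to 20 June 2030 gives 25 June 2030, which is the last day of the remediation period.
From Tuesday, 25 June 2030, 3 business days (Jun 26, Jun 27, Jun 28, skipping weekends) brings us to Friday, 28 June 2030, which is the date on which the withholding of payment becomes due.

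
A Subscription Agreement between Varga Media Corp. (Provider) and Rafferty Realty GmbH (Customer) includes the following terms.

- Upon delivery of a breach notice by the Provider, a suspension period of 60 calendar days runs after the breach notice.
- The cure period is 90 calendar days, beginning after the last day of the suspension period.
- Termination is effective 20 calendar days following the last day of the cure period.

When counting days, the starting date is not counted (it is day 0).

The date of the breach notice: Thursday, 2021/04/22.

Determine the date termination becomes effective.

The last day of the suspension period: 2021/04/22 + 60 days = 2021/06/21.
The last day of the cure period: 2021/06/21 + 90 days = 2021/09/19.
Adding 20 calendar days to 2021/09/19 gives 2021/10/09, which is the date termination becomes effective.

2021/10/09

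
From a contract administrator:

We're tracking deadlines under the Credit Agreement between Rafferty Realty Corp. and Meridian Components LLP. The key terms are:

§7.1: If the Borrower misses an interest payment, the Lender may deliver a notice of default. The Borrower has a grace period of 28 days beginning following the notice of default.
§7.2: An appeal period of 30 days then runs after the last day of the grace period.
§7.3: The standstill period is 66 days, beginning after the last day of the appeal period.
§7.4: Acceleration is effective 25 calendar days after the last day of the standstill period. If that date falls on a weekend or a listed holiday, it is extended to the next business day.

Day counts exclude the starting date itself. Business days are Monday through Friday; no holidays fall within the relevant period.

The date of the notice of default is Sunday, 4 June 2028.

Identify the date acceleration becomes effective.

31 October 2028

The last day of the grace period: 4 June 2028 + 28 days = 2 July 2028.
The last day of the appeal period: 2 July 2028 + 30 days = 1 August 2028.
The last day of the standstill period: 1 August 2028 + 66 days = 6 October 2028.
The date acceleration becomes effective: 25 calendar days after 6 October 2028 is 31 October 2028. 31 October 2028 is a Tuesday, so no roll-forward applies.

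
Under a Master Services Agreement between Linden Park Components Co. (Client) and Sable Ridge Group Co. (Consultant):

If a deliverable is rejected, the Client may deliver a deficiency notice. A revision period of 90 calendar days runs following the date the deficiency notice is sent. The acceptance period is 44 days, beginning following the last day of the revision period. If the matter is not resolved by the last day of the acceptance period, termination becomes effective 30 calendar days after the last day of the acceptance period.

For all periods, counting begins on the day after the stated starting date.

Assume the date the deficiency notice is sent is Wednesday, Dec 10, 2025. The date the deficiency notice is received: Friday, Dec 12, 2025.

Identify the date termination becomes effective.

May 23, 2026

Adding 90 calendar days to Dec 10, 2025 gives Mar 10, 2026, which is the last day of the revision period.
Adding 44 calendar days to Mar 10, 2026 gives Apr 23, 2026, which is the last day of the acceptance period.
The date termination becomes effective: Apr 23, 2026 + 30 days = May 23, 2026.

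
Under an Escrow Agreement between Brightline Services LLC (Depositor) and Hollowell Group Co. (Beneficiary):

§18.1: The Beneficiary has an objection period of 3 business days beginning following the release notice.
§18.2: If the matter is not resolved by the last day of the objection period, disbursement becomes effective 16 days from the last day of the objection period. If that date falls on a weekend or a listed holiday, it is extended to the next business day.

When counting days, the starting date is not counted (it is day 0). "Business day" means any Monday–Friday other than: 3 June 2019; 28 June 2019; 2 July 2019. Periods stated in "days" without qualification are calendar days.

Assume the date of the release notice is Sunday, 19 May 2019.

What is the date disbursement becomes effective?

The last day of the objection period: 3 business days after Sunday, 19 May 2019, skipping weekends — May 20, May 21, May 22 — lands on Wednesday, 22 May 2019.
Adding 16 calendar days to 22 May 2019 gives 7 June 2019, which is the date disbursement becomes effective. 7 June 2019 is a Friday and is not a listed holiday, so no roll-forward applies.

7 June 2019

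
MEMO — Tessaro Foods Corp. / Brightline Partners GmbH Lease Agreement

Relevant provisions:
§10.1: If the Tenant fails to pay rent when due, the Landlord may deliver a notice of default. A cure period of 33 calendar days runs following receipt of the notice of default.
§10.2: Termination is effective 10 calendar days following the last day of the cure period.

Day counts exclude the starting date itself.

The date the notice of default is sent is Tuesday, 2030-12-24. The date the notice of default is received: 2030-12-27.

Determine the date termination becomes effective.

The last day of the cure period: 33 calendar days after 2030-12-27 is 2031-01-29.
The date termination becomes effective: 10 calendar days after 2031-01-29 is 2031-02-08.

2031-02-08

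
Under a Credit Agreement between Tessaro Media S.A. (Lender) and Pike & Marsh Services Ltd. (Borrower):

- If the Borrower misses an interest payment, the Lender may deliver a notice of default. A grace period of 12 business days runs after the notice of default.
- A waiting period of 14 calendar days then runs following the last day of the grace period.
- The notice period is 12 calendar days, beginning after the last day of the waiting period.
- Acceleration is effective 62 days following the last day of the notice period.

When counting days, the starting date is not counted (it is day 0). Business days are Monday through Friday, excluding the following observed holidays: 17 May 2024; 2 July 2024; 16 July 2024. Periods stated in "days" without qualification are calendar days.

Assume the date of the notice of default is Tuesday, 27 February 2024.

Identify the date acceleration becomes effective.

10 June 2024

From Tuesday, 27 February 2024, 12 business days (Feb 28, Feb 29, Mar 1, Mar 4, …, Mar 12, Mar 13, Mar 14, skipping weekends) brings us to Thursday, 14 March 2024, which is the last day of the grace period.
The last day of the waiting period: 14 March 2024 + 14 days = 28 March 2024.
Adding 12 calendar days to 28 March 2024 gives 9 April 2024, which is the last day of the notice period.
Adding 62 calendar days to 9 April 2024 gives 10 June 2024, which is the date acceleration becomes effective.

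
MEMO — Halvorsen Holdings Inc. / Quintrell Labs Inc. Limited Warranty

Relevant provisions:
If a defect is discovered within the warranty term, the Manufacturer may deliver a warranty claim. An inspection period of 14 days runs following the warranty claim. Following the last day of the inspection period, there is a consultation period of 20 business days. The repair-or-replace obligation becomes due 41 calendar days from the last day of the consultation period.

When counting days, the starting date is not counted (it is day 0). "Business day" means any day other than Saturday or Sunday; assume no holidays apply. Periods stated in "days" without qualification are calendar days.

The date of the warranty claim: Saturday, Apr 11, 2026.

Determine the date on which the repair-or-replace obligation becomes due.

Jul 2, 2026

The last day of the inspection period: Apr 11, 2026 + 14 days = Apr 25, 2026.
From Saturday, Apr 25, 2026, 20 business days (Apr 27, Apr 28, Apr 29, Apr 30, …, May 20, May 21, May 22, skipping weekends) brings us to Friday, May 22, 2026, which is the last day of the consultation period.
The date on which the repair-or-replace obligation becomes due: 41 calendar days after May 22, 2026 is Jul 2, 2026.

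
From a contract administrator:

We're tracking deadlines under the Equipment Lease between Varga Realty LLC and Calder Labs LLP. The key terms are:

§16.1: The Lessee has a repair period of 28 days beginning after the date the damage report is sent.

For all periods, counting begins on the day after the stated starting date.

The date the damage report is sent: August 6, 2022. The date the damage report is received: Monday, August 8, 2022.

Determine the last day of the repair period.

September 3, 2022

Adding 28 calendar days to August 6, 2022 gives September 3, 2022, which is the last day of the repair period.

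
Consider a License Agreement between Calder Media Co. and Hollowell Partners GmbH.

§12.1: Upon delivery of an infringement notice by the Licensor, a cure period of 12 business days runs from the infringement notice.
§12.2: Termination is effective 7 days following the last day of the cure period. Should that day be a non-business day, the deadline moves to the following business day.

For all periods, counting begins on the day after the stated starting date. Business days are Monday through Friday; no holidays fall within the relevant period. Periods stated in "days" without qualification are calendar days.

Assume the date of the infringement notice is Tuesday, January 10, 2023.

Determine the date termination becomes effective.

February 2, 2023

The last day of the cure period: 12 business days after Tuesday, January 10, 2023, skipping weekends — Jan 11, Jan 12, Jan 13, Jan 16, …, Jan 24, Jan 25, Jan 26 — lands on Thursday, January 26, 2023.
The date termination becomes effective: January 26, 2023 + 7 days = February 2, 2023. February 2, 2023 is a Thursday, so no roll-forward applies.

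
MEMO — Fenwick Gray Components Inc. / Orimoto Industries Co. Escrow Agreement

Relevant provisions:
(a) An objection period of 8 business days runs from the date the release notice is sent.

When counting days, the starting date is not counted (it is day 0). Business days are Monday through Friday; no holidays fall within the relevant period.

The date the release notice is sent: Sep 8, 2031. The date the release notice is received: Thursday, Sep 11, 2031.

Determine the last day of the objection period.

From Monday, Sep 8, 2031, 8 business days (Sep 9, Sep 10, Sep 11, Sep 12, Sep 15, Sep 16, Sep 17, Sep 18, skipping weekends) brings us to Thursday, Sep 18, 2031, which is the last day of the objection period.

Sep 18, 2031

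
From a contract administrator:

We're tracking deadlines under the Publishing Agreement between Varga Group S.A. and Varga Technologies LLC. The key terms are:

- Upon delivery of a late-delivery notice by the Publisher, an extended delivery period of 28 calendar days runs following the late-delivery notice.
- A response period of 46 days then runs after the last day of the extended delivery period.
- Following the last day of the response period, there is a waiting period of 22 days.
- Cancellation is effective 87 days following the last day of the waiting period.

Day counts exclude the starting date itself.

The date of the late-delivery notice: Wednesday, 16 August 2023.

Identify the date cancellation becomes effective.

Adding 28 calendar days to 16 August 2023 gives 13 September 2023, which is the last day of the extended delivery period.
The last day of the response period: 46 calendar days after 13 September 2023 is 29 October 2023.
Adding 22 calendar days to 29 October 2023 gives 20 November 2023, which is the last day of the waiting period.
The date cancellation becomes effective: 87 calendar days after 20 November 2023 is 15 February 2024.

15 February 2024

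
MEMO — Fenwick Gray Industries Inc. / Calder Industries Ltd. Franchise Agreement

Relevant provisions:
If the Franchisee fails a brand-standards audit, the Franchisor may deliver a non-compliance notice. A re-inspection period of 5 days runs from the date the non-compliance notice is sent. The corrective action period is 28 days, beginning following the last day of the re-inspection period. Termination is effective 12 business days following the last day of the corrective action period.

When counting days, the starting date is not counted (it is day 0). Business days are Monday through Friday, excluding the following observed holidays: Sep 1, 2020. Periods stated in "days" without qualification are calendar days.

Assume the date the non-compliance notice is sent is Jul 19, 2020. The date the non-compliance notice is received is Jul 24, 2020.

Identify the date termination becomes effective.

Sep 9, 2020

The last day of the re-inspection period: 5 calendar days after Jul 19, 2020 is Jul 24, 2020.
Adding 28 calendar days to Jul 24, 2020 gives Aug 21, 2020, which is the last day of the corrective action period.
The date termination becomes effective: 12 business days after Friday, Aug 21, 2020, skipping weekends and the listed holiday on Sep 1 — Aug 24, Aug 25, Aug 26, Aug 27, …, Sep 7, Sep 8, Sep 9 — lands on Wednesday, Sep 9, 2020.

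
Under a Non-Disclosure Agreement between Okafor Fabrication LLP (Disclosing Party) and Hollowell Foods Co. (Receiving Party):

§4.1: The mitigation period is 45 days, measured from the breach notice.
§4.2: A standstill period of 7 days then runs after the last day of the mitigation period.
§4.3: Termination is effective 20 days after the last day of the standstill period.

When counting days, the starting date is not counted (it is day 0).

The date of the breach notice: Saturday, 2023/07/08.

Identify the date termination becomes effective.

Adding 45 calendar days to 2023/07/08 gives 2023/08/22, which is the last day of the mitigation period.
The last day of the standstill period: 7 calendar days after 2023/08/22 is 2023/08/29.
Adding 20 calendar days to 2023/08/29 gives 2023/09/18, which is the date termination becomes effective.

2023/09/18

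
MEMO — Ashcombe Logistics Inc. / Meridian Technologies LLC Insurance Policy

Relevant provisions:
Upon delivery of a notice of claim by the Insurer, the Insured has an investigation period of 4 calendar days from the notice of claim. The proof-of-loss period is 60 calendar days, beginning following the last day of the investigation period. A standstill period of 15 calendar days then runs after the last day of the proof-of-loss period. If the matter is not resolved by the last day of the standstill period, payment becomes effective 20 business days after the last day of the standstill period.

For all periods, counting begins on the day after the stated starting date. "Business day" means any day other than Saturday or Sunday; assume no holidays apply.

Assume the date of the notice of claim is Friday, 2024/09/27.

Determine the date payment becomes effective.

Adding 4 calendar days to 2024/09/27 gives 2024/10/01, which is the last day of the investigation period.
The last day of the proof-of-loss period: 60 calendar days after 2024/10/01 is 2024/11/30.
Adding 15 calendar days to 2024/11/30 gives 2024/12/15, which is the last day of the standstill period.
The date payment becomes effective: 20 business days after Sunday, 2024/12/15, skipping weekends — Dec 16, Dec 17, Dec 18, Dec 19, …, Jan 8, Jan 9, Jan 10 — lands on Friday, 2025/01/10.

2025/01/10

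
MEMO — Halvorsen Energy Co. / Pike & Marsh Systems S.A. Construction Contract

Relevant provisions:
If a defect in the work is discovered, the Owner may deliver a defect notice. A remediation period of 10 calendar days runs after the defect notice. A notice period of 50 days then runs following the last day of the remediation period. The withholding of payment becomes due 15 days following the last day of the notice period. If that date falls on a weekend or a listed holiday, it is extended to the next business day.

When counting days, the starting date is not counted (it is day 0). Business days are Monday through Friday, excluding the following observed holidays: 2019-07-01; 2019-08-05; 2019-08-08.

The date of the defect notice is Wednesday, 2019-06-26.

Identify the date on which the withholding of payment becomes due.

2019-09-09

The last day of the remediation period: 2019-06-26 + 10 days = 2019-07-06.
The last day of the notice period: 2019-07-06 + 50 days = 2019-08-25.
The date on which the withholding of payment becomes due: 15 calendar days after 2019-08-25 is 2019-09-09. 2019-09-09 is a Monday and is not a listed holiday, so no roll-forward applies.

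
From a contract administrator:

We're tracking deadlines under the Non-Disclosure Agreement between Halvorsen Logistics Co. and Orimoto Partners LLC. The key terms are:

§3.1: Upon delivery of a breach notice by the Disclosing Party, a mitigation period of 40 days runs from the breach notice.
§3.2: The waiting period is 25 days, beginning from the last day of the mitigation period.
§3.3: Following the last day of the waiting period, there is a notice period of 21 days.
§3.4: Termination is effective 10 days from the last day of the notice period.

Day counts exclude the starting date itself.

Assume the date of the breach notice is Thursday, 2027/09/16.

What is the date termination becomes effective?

2027/12/21

Adding 40 calendar days to 2027/09/16 gives 2027/10/26, which is the last day of the mitigation period.
Adding 25 calendar days to 2027/10/26 gives 2027/11/20, which is the last day of the waiting period.
The last day of the notice period: 2027/11/20 + 21 days = 2027/12/11.
Adding 10 calendar days to 2027/12/11 gives 2027/12/21, which is the date termination becomes effective.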